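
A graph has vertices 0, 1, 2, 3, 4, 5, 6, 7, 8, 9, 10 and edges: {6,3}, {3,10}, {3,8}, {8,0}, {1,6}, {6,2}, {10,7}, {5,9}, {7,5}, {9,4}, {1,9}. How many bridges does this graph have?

4

The edges on the cycle 1-6-3-10-7-5-9-1 are not bridges since each lies on that cycle.
But removing 4—9 disconnects 4 from 9; removing 3—8 disconnects 3 from 8; removing 6—2 disconnects 6 from 2; removing 0—8 disconnects 0 from 8 — these are bridges.
That makes 4 bridges.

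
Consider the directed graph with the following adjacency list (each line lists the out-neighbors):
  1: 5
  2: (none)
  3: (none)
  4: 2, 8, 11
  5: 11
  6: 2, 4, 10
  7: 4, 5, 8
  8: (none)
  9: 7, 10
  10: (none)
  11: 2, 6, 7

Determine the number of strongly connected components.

7

{4, 5, 6, 7, 11} are all mutually reachable — one SCC of size 5.
{3} is an SCC by itself.
{9} is an SCC by itself.
{1} is an SCC by itself.
{8} is an SCC by itself.
(and 2 more singleton SCCs)
That gives 7 strongly connected components.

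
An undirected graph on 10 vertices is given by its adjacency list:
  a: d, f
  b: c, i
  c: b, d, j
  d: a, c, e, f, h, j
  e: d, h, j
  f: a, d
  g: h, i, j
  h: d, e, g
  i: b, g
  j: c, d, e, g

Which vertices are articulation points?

d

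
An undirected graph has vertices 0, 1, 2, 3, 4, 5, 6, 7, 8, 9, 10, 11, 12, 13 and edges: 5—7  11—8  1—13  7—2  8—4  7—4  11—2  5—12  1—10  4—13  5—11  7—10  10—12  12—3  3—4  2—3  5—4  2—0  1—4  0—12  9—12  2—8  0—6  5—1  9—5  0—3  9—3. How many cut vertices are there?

Removing 0 increases the component count from 1 to 2, so 0 is a cut vertex.
By contrast removing 3 leaves 1 component; it is not a cut vertex. No other vertex is a cut vertex either.

1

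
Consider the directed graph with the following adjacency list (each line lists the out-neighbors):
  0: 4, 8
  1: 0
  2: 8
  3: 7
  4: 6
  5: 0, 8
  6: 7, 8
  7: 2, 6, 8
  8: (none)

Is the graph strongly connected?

No

There is no directed path from 8 to 7, so the graph is not strongly connected.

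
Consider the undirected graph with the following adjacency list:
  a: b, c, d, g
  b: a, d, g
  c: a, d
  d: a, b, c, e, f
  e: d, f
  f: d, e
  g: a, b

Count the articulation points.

1

Removing d increases the component count from 1 to 2, so d is a cut vertex.
By contrast removing f leaves 1 component; it is not a cut vertex. No other vertex is a cut vertex either.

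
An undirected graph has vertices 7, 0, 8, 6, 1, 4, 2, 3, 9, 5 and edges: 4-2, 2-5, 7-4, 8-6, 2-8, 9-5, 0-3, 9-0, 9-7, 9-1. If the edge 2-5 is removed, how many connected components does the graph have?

1

2 and 5 are still connected via 2-4-7-9-5, so the component count stays at 1.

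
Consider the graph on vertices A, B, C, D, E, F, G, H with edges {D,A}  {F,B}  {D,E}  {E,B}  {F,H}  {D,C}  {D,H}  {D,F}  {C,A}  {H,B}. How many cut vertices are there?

1

Removing D increases the component count from 2 to 3, so D is a cut vertex.
By contrast removing F leaves 2 components; it is not a cut vertex. No other vertex is a cut vertex either.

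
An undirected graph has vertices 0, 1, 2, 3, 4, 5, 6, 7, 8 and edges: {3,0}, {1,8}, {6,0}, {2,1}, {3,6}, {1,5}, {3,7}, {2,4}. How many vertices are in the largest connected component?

5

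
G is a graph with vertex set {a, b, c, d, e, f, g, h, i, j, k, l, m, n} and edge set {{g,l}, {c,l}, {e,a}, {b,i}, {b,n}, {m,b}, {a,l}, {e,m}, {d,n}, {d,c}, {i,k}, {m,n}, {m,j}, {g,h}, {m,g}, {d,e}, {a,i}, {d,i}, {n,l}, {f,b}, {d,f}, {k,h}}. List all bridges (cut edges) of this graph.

j-m

The edges on the cycle d-c-l-a-e-d are not bridges since each lies on that cycle.
But removing j-m disconnects j from m — this is a bridge.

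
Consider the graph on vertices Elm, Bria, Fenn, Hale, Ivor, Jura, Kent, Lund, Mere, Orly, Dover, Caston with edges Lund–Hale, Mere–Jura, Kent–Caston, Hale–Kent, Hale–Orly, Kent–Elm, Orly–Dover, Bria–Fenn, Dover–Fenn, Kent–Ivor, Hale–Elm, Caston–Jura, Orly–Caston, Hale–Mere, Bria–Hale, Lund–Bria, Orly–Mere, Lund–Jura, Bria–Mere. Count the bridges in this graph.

The edges on the cycle Bria-Hale-Orly-Dover-Fenn-Bria are not bridges since each lies on that cycle.
But removing Ivor–Kent disconnects Ivor from Kent — this is a bridge.

1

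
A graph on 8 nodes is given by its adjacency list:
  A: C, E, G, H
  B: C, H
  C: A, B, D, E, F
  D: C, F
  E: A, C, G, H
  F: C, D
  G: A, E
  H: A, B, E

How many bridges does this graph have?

0

The edges on the cycle C-D-F-C are not bridges since each lies on that cycle.
Every edge lies on some cycle, so there are no bridges.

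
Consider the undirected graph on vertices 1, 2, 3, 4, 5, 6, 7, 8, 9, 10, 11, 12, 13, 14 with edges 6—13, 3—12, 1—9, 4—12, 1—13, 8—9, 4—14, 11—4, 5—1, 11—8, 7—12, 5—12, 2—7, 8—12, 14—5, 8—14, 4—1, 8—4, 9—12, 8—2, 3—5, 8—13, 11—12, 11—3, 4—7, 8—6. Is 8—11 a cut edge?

No

After removing 8—11, the path 8-12-11 still connects them, so the edge is not a bridge.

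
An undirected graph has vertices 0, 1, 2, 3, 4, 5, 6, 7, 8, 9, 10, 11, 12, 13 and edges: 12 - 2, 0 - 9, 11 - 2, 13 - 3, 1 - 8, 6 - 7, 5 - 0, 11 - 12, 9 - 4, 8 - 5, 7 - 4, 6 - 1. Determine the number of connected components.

4

10 is isolated — a component by itself.
Starting from 3 we can reach 3, 13. That is one component of size 2.
Starting from 2 we can reach 2, 11, 12. That is one component of size 3.
Starting from 0 we can reach 0, 1, 4, 5, 6, 7, 8, 9. That is one component of size 8.
Total: 4 components.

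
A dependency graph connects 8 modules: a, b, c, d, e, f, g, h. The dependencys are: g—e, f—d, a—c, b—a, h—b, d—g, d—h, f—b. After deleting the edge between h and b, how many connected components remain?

1

h and b are still connected via h-d-f-b, so the component count stays at 1.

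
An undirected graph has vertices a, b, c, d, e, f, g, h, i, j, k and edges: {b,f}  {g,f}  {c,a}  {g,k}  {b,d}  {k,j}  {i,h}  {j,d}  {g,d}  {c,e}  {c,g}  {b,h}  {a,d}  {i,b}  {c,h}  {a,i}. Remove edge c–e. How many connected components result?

2

Before removal there is 1 component.
c–e is a bridge — removing it separates c's side from e's side.
After removal: 2 components.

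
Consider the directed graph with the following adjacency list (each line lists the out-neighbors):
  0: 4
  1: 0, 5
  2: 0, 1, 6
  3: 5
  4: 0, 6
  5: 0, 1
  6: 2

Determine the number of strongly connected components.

2

{0, 1, 2, 4, 5, 6} are all mutually reachable — one SCC of size 6.
{3} is an SCC by itself.
That gives 2 strongly connected components.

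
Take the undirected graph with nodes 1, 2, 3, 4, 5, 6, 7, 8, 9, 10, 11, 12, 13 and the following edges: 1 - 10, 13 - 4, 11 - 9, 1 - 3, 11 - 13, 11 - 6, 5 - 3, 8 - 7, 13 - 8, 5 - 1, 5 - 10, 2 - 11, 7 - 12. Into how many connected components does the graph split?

Starting from 1 we can reach 1, 3, 5, 10. That is one component of size 4.
Starting from 2 we can reach 2, 4, 6, 7, 8, 9, 11, 12, 13. That is one component of size 9.
Total: 2 components.

2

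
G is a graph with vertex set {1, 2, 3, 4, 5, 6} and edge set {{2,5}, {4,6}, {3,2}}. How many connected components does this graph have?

1 is isolated — a component by itself.
Starting from 4 we can reach 4, 6. That is one component of size 2.
Starting from 2 we can reach 2, 3, 5. That is one component of size 3.
Total: 3 components.

3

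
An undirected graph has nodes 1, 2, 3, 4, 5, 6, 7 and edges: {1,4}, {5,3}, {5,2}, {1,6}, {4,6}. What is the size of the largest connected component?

7 is isolated — a component by itself.
Starting from 2 we can reach 2, 3, 5. That is one component of size 3.
Starting from 1 we can reach 1, 4, 6. That is one component of size 3.
The largest has 3 vertices.

3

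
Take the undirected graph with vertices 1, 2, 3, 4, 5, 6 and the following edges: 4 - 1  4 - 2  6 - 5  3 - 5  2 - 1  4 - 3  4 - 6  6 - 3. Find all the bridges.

The edges on the cycle 4-2-1-4 are not bridges since each lies on that cycle.
Every edge lies on some cycle, so there are no bridges.

none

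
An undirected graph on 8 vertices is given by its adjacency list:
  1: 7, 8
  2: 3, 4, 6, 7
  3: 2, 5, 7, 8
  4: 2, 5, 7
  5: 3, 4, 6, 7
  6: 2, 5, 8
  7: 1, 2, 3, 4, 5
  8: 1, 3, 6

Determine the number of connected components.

1

Starting from 1 we can reach 1, 2, 3, 4, 5, 6, 7, 8. That is one component of size 8.
Total: 1 component.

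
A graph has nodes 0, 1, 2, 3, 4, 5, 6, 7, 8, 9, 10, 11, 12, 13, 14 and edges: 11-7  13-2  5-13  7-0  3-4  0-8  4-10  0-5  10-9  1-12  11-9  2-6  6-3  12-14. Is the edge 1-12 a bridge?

Removing 1-12 leaves no path between 1 and 12: the component count goes from 2 to 3. So it is a bridge.

Yes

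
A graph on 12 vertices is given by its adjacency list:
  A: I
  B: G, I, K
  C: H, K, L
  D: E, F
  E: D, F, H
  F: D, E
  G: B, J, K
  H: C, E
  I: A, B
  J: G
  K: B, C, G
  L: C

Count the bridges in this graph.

The edges on the cycle K-B-G-K are not bridges since each lies on that cycle.
But removing C-K disconnects C from K; removing C-H disconnects C from H; removing C-L disconnects C from L; removing G-J disconnects G from J — these are bridges.
In total 7 edges are bridges.

7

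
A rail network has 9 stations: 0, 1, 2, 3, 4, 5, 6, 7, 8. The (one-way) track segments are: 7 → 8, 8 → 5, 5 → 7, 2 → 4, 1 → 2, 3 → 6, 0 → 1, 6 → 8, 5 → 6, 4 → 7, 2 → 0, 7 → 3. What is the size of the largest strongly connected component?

{3, 5, 6, 7, 8} are all mutually reachable — one SCC of size 5.
{0, 1, 2} are all mutually reachable — one SCC of size 3.
{4} is an SCC by itself.
The largest has 5 vertices.

5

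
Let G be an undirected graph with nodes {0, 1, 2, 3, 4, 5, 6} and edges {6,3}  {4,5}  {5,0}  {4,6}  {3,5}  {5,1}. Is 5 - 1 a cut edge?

Removing 5 - 1 leaves no path between 5 and 1: the component count goes from 2 to 3. So it is a bridge.

Yes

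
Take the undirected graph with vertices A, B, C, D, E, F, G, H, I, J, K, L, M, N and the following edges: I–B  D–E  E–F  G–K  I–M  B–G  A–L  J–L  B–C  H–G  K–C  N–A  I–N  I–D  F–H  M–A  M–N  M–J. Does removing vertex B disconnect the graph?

No

Deleting B leaves 1 component (was 1) (its neighbors C, G, I remain connected to each other), so B is not a cut vertex.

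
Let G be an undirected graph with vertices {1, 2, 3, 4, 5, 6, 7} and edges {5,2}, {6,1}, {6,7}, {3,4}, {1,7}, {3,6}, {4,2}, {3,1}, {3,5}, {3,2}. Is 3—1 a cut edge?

No

After removing 3—1, the path 3-6-1 still connects them, so the edge is not a bridge.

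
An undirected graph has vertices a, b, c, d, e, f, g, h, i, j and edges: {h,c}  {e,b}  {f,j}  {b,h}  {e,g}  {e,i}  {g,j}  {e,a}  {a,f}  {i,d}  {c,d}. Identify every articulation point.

e

Removing e increases the component count from 1 to 2, so e is a cut vertex.
By contrast removing a leaves 1 component; it is not a cut vertex. No other vertex is a cut vertex either.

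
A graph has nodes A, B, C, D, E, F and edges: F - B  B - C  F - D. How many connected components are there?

E is isolated — a component by itself.
A is isolated — a component by itself.
Starting from B we can reach B, C, D, F. That is one component of size 4.
Total: 3 components.

3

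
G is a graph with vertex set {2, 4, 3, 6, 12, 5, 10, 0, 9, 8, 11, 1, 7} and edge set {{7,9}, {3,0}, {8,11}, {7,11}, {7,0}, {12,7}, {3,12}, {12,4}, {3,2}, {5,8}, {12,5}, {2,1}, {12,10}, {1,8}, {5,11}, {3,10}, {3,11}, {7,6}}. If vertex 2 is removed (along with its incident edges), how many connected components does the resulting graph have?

With 2 gone, the remaining components are: {0, 1, 3, 4, 5, 6, 7, 8, 9, 10, 11, 12}.
That is 1 component.

1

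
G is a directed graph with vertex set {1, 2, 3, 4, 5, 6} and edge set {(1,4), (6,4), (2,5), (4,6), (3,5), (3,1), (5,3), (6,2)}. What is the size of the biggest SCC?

{1, 2, 3, 4, 5, 6} are all mutually reachable — one SCC of size 6.
The largest has 6 vertices.

6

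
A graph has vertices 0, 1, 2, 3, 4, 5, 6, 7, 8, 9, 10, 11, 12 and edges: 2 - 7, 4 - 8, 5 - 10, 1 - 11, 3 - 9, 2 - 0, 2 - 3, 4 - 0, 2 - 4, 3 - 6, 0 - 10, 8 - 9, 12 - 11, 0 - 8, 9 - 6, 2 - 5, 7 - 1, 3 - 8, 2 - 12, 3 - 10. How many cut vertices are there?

1

Removing 2 increases the component count from 1 to 2, so 2 is a cut vertex.
By contrast removing 6 leaves 1 component; it is not a cut vertex. No other vertex is a cut vertex either.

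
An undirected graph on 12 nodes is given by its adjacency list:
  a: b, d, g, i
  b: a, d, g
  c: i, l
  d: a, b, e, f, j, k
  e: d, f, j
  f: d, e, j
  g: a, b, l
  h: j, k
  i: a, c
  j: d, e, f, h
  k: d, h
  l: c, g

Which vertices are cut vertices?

Removing d increases the component count from 1 to 2, so d is a cut vertex.
By contrast removing c leaves 1 component; it is not a cut vertex. No other vertex is a cut vertex either.

d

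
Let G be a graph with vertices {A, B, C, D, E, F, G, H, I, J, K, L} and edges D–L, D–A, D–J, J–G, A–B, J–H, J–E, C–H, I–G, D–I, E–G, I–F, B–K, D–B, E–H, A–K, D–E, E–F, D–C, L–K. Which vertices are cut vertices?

Removing D increases the component count from 1 to 2, so D is a cut vertex.
By contrast removing J leaves 1 component; it is not a cut vertex. No other vertex is a cut vertex either.

D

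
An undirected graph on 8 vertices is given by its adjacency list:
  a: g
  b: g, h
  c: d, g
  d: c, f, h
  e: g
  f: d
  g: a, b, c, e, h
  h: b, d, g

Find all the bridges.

The edges on the cycle g-h-d-c-g are not bridges since each lies on that cycle.
But removing a-g disconnects a from g; removing d-f disconnects d from f; removing e-g disconnects e from g — these are bridges.

a-g, d-f, e-g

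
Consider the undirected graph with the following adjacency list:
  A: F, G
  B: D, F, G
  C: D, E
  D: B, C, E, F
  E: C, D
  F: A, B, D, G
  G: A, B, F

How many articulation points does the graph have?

Removing D increases the component count from 1 to 2, so D is a cut vertex.
By contrast removing E leaves 1 component; it is not a cut vertex. No other vertex is a cut vertex either.

1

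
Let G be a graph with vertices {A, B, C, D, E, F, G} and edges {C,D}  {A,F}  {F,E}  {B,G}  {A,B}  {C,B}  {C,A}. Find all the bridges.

The edges on the cycle C-A-B-C are not bridges since each lies on that cycle.
But removing F–E disconnects F from E; removing A–F disconnects A from F; removing C–D disconnects C from D; removing B–G disconnects B from G — these are bridges.

A-F, B-G, C-D, E-F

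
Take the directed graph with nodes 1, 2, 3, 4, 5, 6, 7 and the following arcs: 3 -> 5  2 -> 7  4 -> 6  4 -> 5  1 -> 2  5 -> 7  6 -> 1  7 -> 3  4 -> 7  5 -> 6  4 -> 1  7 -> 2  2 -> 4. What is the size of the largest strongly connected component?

{1, 2, 3, 4, 5, 6, 7} are all mutually reachable — one SCC of size 7.
The largest has 7 vertices.

7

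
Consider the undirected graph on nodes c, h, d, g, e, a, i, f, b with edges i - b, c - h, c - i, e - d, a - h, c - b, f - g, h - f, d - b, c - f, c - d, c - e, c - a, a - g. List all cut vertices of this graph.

Removing c increases the component count from 1 to 2, so c is a cut vertex.
By contrast removing a leaves 1 component; it is not a cut vertex. No other vertex is a cut vertex either.

c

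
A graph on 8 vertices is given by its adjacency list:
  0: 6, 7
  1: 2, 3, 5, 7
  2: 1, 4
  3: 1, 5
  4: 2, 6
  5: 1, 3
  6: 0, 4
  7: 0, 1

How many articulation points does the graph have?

Removing 1 increases the component count from 1 to 2, so 1 is a cut vertex.
By contrast removing 6 leaves 1 component; it is not a cut vertex. No other vertex is a cut vertex either.

1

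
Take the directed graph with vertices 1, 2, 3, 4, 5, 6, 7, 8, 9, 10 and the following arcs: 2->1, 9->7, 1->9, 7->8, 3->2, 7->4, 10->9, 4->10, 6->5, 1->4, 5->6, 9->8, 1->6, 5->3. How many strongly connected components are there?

3

{1, 2, 3, 5, 6} are all mutually reachable — one SCC of size 5.
{4, 7, 9, 10} are all mutually reachable — one SCC of size 4.
{8} is an SCC by itself.
That gives 3 strongly connected components.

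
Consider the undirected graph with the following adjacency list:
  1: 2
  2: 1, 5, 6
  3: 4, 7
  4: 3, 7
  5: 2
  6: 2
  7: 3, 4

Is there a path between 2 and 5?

Yes

From 2 we can reach 1, 2, 5, 6, which includes 5.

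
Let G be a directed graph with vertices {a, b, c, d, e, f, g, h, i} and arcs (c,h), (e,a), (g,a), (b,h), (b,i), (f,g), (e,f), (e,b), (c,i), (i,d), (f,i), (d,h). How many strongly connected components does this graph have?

{e} is an SCC by itself.
{b} is an SCC by itself.
{d} is an SCC by itself.
{f} is an SCC by itself.
{c} is an SCC by itself.
(and 4 more singleton SCCs)
That gives 9 strongly connected components.

9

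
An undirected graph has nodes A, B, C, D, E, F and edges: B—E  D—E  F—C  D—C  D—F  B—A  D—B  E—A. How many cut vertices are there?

Removing D increases the component count from 1 to 2, so D is a cut vertex.
By contrast removing A leaves 1 component; it is not a cut vertex. No other vertex is a cut vertex either.

1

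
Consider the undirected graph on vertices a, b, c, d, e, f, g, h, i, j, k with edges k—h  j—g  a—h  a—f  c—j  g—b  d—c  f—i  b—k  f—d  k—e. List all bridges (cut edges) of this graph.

The edges on the cycle a-f-d-c-j-g-b-k-h-a are not bridges since each lies on that cycle.
But removing f—i disconnects f from i; removing e—k disconnects e from k — these are bridges.

e-k, f-i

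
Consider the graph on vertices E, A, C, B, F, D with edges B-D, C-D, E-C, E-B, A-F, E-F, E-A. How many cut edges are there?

0

The edges on the cycle E-A-F-E are not bridges since each lies on that cycle.
Every edge lies on some cycle, so there are no bridges.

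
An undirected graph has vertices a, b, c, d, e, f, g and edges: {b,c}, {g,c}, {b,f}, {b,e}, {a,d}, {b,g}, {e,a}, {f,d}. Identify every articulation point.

b

Removing b increases the component count from 1 to 2, so b is a cut vertex.
By contrast removing a leaves 1 component; it is not a cut vertex. No other vertex is a cut vertex either.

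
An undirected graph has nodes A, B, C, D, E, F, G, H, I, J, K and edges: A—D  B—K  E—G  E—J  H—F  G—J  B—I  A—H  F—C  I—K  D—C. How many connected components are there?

3

Starting from B we can reach B, I, K. That is one component of size 3.
Starting from E we can reach E, G, J. That is one component of size 3.
Starting from A we can reach A, C, D, F, H. That is one component of size 5.
Total: 3 components.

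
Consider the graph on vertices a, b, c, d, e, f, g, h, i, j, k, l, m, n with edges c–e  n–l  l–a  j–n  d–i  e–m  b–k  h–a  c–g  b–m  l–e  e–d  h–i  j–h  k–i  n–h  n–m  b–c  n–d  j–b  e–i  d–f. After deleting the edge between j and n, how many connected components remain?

1

j and n are still connected via j-h-n, so the component count stays at 1.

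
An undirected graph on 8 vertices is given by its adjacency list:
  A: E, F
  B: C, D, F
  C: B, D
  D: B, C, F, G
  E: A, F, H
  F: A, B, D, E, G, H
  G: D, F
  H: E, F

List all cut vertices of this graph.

Removing F increases the component count from 1 to 2, so F is a cut vertex.
By contrast removing D leaves 1 component; it is not a cut vertex. No other vertex is a cut vertex either.

F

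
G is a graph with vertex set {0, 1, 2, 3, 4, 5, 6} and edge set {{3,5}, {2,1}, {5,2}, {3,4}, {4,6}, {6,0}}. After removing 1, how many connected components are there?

With 1 gone, the remaining components are: {0, 2, 3, 4, 5, 6}.
That is 1 component.

1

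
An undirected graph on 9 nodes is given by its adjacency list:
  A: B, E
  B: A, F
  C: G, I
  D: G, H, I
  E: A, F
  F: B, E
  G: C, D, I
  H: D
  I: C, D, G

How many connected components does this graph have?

2

Starting from A we can reach A, B, E, F. That is one component of size 4.
Starting from C we can reach C, D, G, H, I. That is one component of size 5.
Total: 2 components.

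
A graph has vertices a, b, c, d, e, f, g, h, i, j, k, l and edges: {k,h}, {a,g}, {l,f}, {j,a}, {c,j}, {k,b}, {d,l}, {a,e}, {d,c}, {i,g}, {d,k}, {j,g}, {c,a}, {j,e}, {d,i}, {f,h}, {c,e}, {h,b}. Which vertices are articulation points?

Removing d increases the component count from 1 to 2, so d is a cut vertex.
By contrast removing a leaves 1 component; it is not a cut vertex. No other vertex is a cut vertex either.

d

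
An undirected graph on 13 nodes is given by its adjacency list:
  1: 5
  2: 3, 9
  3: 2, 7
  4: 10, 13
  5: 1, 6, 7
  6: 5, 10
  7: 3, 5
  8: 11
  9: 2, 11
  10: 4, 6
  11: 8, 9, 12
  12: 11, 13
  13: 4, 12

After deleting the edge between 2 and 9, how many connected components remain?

2 and 9 are still connected via 2-3-7-5-6-10-4-13-12-11-9, so the component count stays at 1.

1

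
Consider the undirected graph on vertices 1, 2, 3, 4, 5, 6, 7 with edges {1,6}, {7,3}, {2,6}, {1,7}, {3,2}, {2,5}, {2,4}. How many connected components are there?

Starting from 1 we can reach 1, 2, 3, 4, 5, 6, 7. That is one component of size 7.
Total: 1 component.

1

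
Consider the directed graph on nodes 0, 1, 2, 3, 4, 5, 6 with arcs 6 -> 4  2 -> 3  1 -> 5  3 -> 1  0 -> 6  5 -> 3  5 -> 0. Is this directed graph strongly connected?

No

There is no directed path from 3 to 2, so the graph is not strongly connected.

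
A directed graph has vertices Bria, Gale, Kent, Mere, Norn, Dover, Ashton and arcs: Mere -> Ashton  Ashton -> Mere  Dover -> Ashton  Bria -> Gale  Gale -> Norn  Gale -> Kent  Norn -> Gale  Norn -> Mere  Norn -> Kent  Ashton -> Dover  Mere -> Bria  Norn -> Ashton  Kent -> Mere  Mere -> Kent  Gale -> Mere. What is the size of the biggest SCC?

{Bria, Gale, Kent, Mere, Norn, Dover, Ashton} are all mutually reachable — one SCC of size 7.
The largest has 7 vertices.

7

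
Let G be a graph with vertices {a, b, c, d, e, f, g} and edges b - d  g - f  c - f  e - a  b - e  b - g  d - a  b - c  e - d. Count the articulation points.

Removing b increases the component count from 1 to 2, so b is a cut vertex.
By contrast removing d leaves 1 component; it is not a cut vertex. No other vertex is a cut vertex either.

1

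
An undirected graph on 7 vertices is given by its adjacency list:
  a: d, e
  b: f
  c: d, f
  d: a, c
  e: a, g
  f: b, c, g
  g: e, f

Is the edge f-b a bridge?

Yes

Removing f-b leaves no path between f and b: the component count goes from 1 to 2. So it is a bridge.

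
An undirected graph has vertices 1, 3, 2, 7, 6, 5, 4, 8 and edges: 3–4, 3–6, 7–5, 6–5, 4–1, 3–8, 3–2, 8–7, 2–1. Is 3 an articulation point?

Yes

Deleting 3 raises the number of components from 1 to 2, so 3 is a cut vertex.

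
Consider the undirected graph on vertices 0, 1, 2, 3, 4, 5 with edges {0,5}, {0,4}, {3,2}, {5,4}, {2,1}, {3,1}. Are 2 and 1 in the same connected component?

From 2 we can reach 1, 2, 3, which includes 1.

Yes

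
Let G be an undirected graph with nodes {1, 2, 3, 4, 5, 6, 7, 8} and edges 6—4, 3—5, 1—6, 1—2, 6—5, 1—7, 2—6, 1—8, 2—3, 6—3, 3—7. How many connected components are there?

1

Starting from 1 we can reach 1, 2, 3, 4, 5, 6, 7, 8. That is one component of size 8.
Total: 1 component.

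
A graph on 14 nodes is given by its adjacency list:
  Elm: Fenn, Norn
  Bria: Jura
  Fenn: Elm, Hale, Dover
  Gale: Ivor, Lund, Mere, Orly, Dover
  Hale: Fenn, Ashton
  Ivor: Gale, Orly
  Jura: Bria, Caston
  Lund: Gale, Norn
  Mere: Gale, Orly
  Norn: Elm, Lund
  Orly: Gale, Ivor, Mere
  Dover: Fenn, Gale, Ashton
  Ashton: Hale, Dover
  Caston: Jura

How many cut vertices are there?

2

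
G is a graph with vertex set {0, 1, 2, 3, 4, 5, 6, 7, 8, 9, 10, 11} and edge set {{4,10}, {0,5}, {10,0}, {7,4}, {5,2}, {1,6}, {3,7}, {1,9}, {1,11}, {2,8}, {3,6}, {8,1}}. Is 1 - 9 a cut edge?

Removing 1 - 9 leaves no path between 1 and 9: the component count goes from 1 to 2. So it is a bridge.

Yes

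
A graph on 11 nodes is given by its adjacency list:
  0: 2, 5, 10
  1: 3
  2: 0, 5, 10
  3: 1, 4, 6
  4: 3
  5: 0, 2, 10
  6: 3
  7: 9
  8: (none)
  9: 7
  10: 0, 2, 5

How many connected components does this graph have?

8 is isolated — a component by itself.
Starting from 7 we can reach 7, 9. That is one component of size 2.
Starting from 1 we can reach 1, 3, 4, 6. That is one component of size 4.
Starting from 0 we can reach 0, 2, 5, 10. That is one component of size 4.
Total: 4 components.

4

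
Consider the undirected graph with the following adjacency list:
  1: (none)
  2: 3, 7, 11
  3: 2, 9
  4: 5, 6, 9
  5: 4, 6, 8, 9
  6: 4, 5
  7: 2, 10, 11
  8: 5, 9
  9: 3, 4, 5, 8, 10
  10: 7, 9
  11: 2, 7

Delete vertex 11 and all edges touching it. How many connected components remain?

2

With 11 gone, the remaining components are: {1}; {2, 3, 4, 5, 6, 7, 8, 9, 10}.
That is 2 components.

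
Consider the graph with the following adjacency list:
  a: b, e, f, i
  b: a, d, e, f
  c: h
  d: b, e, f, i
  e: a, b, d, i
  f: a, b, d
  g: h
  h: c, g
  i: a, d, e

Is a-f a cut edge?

No

After removing a-f, the path a-b-f still connects them, so the edge is not a bridge.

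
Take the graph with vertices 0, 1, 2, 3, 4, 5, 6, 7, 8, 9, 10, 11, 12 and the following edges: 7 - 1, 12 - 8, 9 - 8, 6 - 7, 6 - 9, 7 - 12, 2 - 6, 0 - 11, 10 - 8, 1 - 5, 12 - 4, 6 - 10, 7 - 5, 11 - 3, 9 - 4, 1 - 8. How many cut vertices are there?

2

Removing 6 increases the component count from 2 to 3, so 6 is a cut vertex.
Removing 11 increases the component count from 2 to 3, so 11 is a cut vertex.
By contrast removing 2 leaves 2 components; it is not a cut vertex. No other vertex is a cut vertex either.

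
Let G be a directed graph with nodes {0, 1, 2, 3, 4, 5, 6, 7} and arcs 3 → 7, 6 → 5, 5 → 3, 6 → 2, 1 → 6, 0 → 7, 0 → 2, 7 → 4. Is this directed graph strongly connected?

There is no directed path from 7 to 1, so the graph is not strongly connected.

No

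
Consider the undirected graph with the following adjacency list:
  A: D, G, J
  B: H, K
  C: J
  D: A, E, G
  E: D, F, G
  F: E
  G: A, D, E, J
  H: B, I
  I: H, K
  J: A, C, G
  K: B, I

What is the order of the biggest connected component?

Starting from B we can reach B, H, I, K. That is one component of size 4.
Starting from A we can reach A, C, D, E, F, G, J. That is one component of size 7.
The largest has 7 vertices.

7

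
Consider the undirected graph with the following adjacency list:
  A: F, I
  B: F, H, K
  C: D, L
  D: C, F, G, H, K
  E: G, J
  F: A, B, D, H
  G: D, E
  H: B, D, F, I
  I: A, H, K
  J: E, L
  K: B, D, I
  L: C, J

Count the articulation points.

Removing D increases the component count from 1 to 2, so D is a cut vertex.
By contrast removing G leaves 1 component; it is not a cut vertex. No other vertex is a cut vertex either.

1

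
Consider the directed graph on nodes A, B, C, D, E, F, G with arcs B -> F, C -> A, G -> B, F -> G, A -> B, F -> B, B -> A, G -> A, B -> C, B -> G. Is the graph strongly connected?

No

There is no directed path from C to D, so the graph is not strongly connected.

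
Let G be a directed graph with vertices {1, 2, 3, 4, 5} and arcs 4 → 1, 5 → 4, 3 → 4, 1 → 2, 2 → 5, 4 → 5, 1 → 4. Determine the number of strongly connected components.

{1, 2, 4, 5} are all mutually reachable — one SCC of size 4.
{3} is an SCC by itself.
That gives 2 strongly connected components.

2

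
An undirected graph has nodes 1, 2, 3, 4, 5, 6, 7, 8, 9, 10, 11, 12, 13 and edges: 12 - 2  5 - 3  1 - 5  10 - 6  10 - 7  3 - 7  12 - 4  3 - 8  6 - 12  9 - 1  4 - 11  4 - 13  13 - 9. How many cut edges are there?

The edges on the cycle 10-6-12-4-13-9-1-5-3-7-10 are not bridges since each lies on that cycle.
But removing 3 - 8 disconnects 3 from 8; removing 11 - 4 disconnects 11 from 4; removing 12 - 2 disconnects 12 from 2 — these are bridges.
That makes 3 bridges.

3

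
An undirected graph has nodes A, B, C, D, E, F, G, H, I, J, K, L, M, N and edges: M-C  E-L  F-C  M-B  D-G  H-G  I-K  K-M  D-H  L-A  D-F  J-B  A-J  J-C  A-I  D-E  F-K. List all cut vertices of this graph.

D

Removing D increases the component count from 2 to 3, so D is a cut vertex.
By contrast removing A leaves 2 components; it is not a cut vertex. No other vertex is a cut vertex either.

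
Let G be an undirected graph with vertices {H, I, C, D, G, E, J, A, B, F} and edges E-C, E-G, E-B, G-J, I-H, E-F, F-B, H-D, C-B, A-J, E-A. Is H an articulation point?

Deleting H raises the number of components from 2 to 3, so H is a cut vertex.

Yes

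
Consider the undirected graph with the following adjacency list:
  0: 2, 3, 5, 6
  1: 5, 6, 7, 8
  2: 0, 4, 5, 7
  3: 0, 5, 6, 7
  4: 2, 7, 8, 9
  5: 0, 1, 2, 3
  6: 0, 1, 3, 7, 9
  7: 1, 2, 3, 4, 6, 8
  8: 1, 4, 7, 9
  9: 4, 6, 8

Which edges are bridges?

none

The edges on the cycle 5-2-4-9-8-1-6-3-5 are not bridges since each lies on that cycle.
Every edge lies on some cycle, so there are no bridges.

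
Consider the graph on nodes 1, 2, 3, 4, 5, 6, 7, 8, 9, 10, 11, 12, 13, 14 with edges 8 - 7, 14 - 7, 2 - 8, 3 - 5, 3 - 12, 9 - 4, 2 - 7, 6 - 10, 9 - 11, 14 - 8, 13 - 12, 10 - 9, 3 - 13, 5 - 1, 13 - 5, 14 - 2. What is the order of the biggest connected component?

5

Starting from 2 we can reach 2, 7, 8, 14. That is one component of size 4.
Starting from 1 we can reach 1, 3, 5, 12, 13. That is one component of size 5.
Starting from 4 we can reach 4, 6, 9, 10, 11. That is one component of size 5.
The largest has 5 vertices.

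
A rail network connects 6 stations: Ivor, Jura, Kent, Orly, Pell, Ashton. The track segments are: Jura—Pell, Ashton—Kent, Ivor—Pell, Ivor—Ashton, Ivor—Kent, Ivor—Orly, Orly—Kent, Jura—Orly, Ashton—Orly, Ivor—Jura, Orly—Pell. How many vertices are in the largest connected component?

6

Starting from Ivor we can reach Ivor, Jura, Kent, Orly, Pell, Ashton. That is one component of size 6.
The largest has 6 vertices.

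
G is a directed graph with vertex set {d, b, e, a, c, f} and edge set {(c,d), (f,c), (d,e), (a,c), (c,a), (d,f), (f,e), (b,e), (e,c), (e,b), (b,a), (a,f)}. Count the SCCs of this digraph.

{a, b, c, d, e, f} are all mutually reachable — one SCC of size 6.
That gives 1 strongly connected component.

1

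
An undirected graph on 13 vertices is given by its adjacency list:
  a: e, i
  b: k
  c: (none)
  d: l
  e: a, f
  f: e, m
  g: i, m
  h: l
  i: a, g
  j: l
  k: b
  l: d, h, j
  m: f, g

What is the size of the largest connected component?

6

c is isolated — a component by itself.
Starting from b we can reach b, k. That is one component of size 2.
Starting from d we can reach d, h, j, l. That is one component of size 4.
Starting from a we can reach a, e, f, g, i, m. That is one component of size 6.
The largest has 6 vertices.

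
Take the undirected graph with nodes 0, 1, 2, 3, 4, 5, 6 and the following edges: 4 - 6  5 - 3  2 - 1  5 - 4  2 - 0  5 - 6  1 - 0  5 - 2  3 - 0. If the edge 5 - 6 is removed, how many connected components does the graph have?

5 and 6 are still connected via 5-4-6, so the component count stays at 1.

1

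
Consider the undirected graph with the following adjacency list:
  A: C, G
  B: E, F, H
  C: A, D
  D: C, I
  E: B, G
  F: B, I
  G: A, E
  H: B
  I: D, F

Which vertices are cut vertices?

Removing B increases the component count from 1 to 2, so B is a cut vertex.
By contrast removing I leaves 1 component; it is not a cut vertex. No other vertex is a cut vertex either.

B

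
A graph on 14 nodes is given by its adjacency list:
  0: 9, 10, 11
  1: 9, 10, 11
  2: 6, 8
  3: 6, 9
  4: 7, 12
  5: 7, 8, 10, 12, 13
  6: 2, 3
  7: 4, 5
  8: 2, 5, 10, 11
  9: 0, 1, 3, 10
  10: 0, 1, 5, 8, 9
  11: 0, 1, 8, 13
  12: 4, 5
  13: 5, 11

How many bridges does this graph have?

0

The edges on the cycle 5-13-11-1-10-5 are not bridges since each lies on that cycle.
Every edge lies on some cycle, so there are no bridges.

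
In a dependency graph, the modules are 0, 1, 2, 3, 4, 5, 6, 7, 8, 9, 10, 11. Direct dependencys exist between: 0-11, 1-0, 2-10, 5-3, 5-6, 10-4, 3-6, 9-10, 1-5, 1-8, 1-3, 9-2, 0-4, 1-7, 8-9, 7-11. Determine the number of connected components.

Starting from 0 we can reach 0, 1, 2, 3, 4, 5, 6, 7, 8, 9, 10, 11. That is one component of size 12.
Total: 1 component.

1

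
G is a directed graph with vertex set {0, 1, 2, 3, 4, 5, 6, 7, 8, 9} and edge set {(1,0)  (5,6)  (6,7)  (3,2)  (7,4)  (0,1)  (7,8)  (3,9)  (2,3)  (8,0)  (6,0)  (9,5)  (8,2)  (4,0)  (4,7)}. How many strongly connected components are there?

{2, 3, 4, 5, 6, 7, 8, 9} are all mutually reachable — one SCC of size 8.
{0, 1} are all mutually reachable — one SCC of size 2.
That gives 2 strongly connected components.

2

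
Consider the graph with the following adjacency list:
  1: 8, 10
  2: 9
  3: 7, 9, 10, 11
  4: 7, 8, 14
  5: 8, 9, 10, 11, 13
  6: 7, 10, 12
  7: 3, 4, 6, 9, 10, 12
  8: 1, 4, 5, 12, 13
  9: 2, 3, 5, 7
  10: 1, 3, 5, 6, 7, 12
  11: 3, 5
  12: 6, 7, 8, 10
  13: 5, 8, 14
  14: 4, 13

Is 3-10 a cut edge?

No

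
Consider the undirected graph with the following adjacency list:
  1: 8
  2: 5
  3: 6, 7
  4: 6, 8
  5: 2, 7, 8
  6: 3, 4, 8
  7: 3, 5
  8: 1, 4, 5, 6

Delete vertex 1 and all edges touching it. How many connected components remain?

With 1 gone, the remaining components are: {2, 3, 4, 5, 6, 7, 8}.
That is 1 component.

1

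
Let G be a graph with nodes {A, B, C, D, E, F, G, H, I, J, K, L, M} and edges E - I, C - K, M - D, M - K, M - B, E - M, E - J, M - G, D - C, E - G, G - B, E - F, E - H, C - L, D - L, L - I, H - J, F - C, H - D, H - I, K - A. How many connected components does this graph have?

1

Starting from A we can reach A, B, C, D, E, F, G, H, I, J, K, L, M. That is one component of size 13.
Total: 1 component.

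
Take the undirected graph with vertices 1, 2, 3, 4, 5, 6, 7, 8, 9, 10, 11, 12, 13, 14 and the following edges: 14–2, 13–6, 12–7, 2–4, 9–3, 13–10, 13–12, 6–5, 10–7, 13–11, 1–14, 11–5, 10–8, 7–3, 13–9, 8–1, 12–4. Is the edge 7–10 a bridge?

After removing 7–10, the path 7-12-13-10 still connects them, so the edge is not a bridge.

No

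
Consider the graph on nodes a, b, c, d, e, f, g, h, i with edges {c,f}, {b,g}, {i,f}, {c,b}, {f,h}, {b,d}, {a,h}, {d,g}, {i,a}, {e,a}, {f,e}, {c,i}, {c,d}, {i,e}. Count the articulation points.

Removing c increases the component count from 1 to 2, so c is a cut vertex.
By contrast removing h leaves 1 component; it is not a cut vertex. No other vertex is a cut vertex either.

1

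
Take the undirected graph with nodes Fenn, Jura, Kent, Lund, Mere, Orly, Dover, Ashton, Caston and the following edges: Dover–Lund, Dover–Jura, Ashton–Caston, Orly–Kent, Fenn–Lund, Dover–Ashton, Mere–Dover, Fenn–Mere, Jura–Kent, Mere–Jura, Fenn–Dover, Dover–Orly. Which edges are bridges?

The edges on the cycle Fenn-Mere-Dover-Lund-Fenn are not bridges since each lies on that cycle.
But removing Ashton–Caston disconnects Ashton from Caston; removing Ashton–Dover disconnects Ashton from Dover — these are bridges.

Ashton-Caston, Ashton-Dover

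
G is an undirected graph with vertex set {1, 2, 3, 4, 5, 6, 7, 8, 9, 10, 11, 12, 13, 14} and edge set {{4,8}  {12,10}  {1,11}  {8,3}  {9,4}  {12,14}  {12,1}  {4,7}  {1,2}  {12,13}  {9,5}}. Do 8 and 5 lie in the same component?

Yes

From 8 we can reach 3, 4, 5, 7, 8, 9, which includes 5.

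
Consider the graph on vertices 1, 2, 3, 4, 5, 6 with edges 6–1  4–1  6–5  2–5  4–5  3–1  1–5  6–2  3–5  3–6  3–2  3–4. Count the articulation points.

Removing 6, for instance, still leaves 1 component. No single vertex removal increases the component count — the graph has no articulation points.

0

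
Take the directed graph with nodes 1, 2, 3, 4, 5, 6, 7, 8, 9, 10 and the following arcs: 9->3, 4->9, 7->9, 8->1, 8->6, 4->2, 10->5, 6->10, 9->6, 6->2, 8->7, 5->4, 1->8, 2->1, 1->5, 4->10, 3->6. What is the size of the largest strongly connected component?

10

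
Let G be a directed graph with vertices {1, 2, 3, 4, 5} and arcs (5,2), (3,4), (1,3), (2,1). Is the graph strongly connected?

No

There is no directed path from 2 to 5, so the graph is not strongly connected.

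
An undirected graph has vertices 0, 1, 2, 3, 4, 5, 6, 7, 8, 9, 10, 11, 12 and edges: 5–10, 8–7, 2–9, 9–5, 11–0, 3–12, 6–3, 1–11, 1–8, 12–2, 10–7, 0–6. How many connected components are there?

4 is isolated — a component by itself.
Starting from 0 we can reach 0, 1, 2, 3, 5, 6, 7, 8, 9, 10, 11, 12. That is one component of size 12.
Total: 2 components.

2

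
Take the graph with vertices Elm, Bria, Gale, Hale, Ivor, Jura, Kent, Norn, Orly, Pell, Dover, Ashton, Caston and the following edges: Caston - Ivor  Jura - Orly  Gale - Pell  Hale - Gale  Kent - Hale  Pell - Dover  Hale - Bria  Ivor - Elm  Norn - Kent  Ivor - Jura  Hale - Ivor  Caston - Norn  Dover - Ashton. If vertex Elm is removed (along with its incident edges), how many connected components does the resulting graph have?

With Elm gone, the remaining components are: {Bria, Gale, Hale, Ivor, Jura, Kent, Norn, Orly, Pell, Dover, Ashton, Caston}.
That is 1 component.

1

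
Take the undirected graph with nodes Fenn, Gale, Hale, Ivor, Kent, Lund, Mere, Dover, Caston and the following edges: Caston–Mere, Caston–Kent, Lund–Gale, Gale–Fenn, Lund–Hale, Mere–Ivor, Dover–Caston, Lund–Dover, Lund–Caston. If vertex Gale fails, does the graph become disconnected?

Yes

Deleting Gale raises the number of components from 1 to 2, so Gale is a cut vertex.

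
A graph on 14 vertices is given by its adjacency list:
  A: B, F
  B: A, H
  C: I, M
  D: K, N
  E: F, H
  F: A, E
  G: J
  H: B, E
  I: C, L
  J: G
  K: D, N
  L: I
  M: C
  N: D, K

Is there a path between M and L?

Yes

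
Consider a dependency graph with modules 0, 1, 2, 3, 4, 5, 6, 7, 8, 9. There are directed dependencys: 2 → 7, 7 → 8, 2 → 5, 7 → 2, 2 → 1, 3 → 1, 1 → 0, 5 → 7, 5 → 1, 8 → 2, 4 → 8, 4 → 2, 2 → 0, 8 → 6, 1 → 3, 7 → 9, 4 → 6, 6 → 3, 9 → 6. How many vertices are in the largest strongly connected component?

{2, 5, 7, 8} are all mutually reachable — one SCC of size 4.
{1, 3} are all mutually reachable — one SCC of size 2.
{6} is an SCC by itself.
{0} is an SCC by itself.
{4} is an SCC by itself.
(and 1 more singleton SCC)
The largest has 4 vertices.

4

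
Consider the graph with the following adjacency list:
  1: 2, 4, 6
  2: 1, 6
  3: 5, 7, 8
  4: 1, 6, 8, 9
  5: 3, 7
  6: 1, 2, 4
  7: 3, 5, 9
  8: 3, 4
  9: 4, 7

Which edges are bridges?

The edges on the cycle 4-1-2-6-4 are not bridges since each lies on that cycle.
Every edge lies on some cycle, so there are no bridges.

none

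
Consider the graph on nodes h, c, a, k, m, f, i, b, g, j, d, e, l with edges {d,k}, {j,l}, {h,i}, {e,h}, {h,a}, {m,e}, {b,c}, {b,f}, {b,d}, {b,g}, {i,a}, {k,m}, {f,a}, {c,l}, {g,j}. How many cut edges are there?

The edges on the cycle b-g-j-l-c-b are not bridges since each lies on that cycle.
Every edge lies on some cycle, so there are no bridges.

0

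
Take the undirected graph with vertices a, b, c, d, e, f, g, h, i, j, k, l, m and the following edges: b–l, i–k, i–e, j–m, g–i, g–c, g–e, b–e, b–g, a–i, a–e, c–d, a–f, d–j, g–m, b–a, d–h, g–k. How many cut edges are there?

3

The edges on the cycle b-a-e-b are not bridges since each lies on that cycle.
But removing a–f disconnects a from f; removing h–d disconnects h from d; removing l–b disconnects l from b — these are bridges.
That makes 3 bridges.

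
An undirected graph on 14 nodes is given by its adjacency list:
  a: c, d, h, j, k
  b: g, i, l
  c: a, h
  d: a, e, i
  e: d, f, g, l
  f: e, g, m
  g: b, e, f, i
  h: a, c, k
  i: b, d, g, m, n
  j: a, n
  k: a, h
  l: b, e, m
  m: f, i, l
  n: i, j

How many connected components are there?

1

Starting from a we can reach a, b, c, d, e, f, g, h, i, j, k, l, m, n. That is one component of size 14.
Total: 1 component.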